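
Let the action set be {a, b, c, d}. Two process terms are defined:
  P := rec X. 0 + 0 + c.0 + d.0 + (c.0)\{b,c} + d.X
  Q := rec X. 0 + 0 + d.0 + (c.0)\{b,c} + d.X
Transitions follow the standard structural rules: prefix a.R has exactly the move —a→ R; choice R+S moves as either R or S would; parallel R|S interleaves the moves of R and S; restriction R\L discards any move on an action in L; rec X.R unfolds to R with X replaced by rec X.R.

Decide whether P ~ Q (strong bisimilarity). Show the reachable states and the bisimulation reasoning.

LTS(P): 2 reachable states
  m0 = rec X. 0 + 0 + c.0 + d.0 + (c.0)\{b,c} + d.X → --c--▸ m1, --d--▸ m0, --d--▸ m1
  m1 = 0 → stopped
LTS(Q): 2 reachable states
  n0 = rec X. 0 + 0 + d.0 + (c.0)\{b,c} + d.X → --d--▸ n0, --d--▸ n1
  n1 = 0 → stopped
Partition-refinement fixed point:
  B0 = {m0}
  B1 = {m1, n1}
  B2 = {n0}
m0 ∈ B0, n0 ∈ B2 → different blocks

P ≁ Q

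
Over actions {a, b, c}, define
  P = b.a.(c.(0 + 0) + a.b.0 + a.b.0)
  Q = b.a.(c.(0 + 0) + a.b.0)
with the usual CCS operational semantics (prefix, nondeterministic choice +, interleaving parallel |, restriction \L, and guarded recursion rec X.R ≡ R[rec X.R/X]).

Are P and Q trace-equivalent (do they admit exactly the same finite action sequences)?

trace-equivalent

P's transition system — 6 states:
  u0 = b.a.(c.(0 + 0) + a.b.0 + a.b.0) → --b--▸ u1
  u1 = a.(c.(0 + 0) + a.b.0 + a.b.0) → --a--▸ u2
  u2 = c.(0 + 0) + a.b.0 + a.b.0 → --a--▸ u3, --c--▸ u4
  u3 = b.0 → --b--▸ u5
  u4 = 0 + 0 → (no moves)
  u5 = 0 → (no moves)
Q's transition system — 6 states:
  v0 = b.a.(c.(0 + 0) + a.b.0) → --b--▸ v1
  v1 = a.(c.(0 + 0) + a.b.0) → --a--▸ v2
  v2 = c.(0 + 0) + a.b.0 → --a--▸ v3, --c--▸ v4
  v3 = b.0 → --b--▸ v5
  v4 = 0 + 0 → (no moves)
  v5 = 0 → (no moves)
Bisimilarity quotient blocks:
  B0 = {u0, v0}
  B1 = {u1, v1}
  B2 = {u2, v2}
  B3 = {u3, v3}
  B4 = {u4, u5, v4, v5}
u0 ∈ B0, v0 ∈ B0 → same block
Bisimilar ⇒ trace-equivalent.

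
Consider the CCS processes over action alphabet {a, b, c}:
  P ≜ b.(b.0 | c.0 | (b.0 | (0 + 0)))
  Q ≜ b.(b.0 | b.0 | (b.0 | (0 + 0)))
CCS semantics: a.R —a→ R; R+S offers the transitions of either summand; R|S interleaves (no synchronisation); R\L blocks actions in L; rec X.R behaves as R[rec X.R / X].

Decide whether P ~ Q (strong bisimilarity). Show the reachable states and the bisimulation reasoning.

NO

Reachable graph of P (9 states):
  u0 = b.(b.0 | c.0 | (b.0 | (0 + 0))) :: =b=> u1
  u1 = b.0 | c.0 | (b.0 | (0 + 0)) :: =b=> u2, =b=> u3, =c=> u4
  u2 = 0 | c.0 | (b.0 | (0 + 0)) :: =b=> u5, =c=> u6
  u3 = b.0 | c.0 | (0 | (0 + 0)) :: =b=> u5, =c=> u7
  u4 = b.0 | 0 | (b.0 | (0 + 0)) :: =b=> u6, =b=> u7
  u5 = 0 | c.0 | (0 | (0 + 0)) :: =c=> u8
  u6 = 0 | 0 | (b.0 | (0 + 0)) :: =b=> u8
  u7 = b.0 | 0 | (0 | (0 + 0)) :: =b=> u8
  u8 = 0 | 0 | (0 | (0 + 0)) :: ·
Reachable graph of Q (9 states):
  v0 = b.(b.0 | b.0 | (b.0 | (0 + 0))) :: =b=> v1
  v1 = b.0 | b.0 | (b.0 | (0 + 0)) :: =b=> v2, =b=> v3, =b=> v4
  v2 = 0 | b.0 | (b.0 | (0 + 0)) :: =b=> v5, =b=> v6
  v3 = b.0 | 0 | (b.0 | (0 + 0)) :: =b=> v5, =b=> v7
  v4 = b.0 | b.0 | (0 | (0 + 0)) :: =b=> v6, =b=> v7
  v5 = 0 | 0 | (b.0 | (0 + 0)) :: =b=> v8
  v6 = 0 | b.0 | (0 | (0 + 0)) :: =b=> v8
  v7 = b.0 | 0 | (0 | (0 + 0)) :: =b=> v8
  v8 = 0 | 0 | (0 | (0 + 0)) :: ·
Coarsest stable partition (strong bisimilarity classes):
  B0 = {u0}
  B1 = {u1}
  B2 = {u2, u3}
  B3 = {u5}
  B4 = {u8, v8}
  B5 = {u6, u7, v5, v6, v7}
  B6 = {u4, v2, v3, v4}
  B7 = {v0}
  B8 = {v1}
u0 ∈ B0, v0 ∈ B7 → different blocks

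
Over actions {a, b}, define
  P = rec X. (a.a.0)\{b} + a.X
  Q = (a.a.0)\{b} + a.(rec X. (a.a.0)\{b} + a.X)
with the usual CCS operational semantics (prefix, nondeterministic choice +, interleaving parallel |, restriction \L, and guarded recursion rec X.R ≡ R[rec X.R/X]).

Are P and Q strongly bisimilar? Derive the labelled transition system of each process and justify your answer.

bisimilar

Reachable graph of P (3 states):
  p0 = rec X. (a.a.0)\{b} + a.X has moves —a→ p0, —a→ p1
  p1 = (a.0)\{b} has moves —a→ p2
  p2 = 0\{b} has moves (no moves)
Reachable graph of Q (4 states):
  q0 = (a.a.0)\{b} + a.(rec X. (a.a.0)\{b} + a.X) has moves —a→ q1, —a→ q2
  q1 = (a.0)\{b} has moves —a→ q3
  q2 = rec X. (a.a.0)\{b} + a.X has moves —a→ q1, —a→ q2
  q3 = 0\{b} has moves (no moves)
Coarsest stable partition (strong bisimilarity classes):
  B0 = {p0, q0, q2}
  B1 = {p1, q1}
  B2 = {p2, q3}
p0 ∈ B0, q0 ∈ B0 → same block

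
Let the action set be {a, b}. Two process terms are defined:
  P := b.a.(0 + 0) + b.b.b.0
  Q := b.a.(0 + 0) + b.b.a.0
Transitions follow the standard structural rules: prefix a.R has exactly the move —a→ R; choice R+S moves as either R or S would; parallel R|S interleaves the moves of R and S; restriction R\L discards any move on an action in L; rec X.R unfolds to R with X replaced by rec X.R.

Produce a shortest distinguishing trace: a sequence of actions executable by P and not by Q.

Reachable graph of P (6 states):
  p0 = b.a.(0 + 0) + b.b.b.0 :: --b--▸ p1, --b--▸ p2
  p1 = a.(0 + 0) :: --a--▸ p3
  p2 = b.b.0 :: --b--▸ p4
  p3 = 0 + 0 :: ∅
  p4 = b.0 :: --b--▸ p5
  p5 = 0 :: ∅
Reachable graph of Q (6 states):
  q0 = b.a.(0 + 0) + b.b.a.0 :: --b--▸ q1, --b--▸ q2
  q1 = a.(0 + 0) :: --a--▸ q3
  q2 = b.a.0 :: --b--▸ q4
  q3 = 0 + 0 :: ∅
  q4 = a.0 :: --a--▸ q5
  q5 = 0 :: ∅
Executing bbb from P (initial set {p0}):
  step 1 (b): {p1, p2}
  step 2 (b): {p4}
  step 3 (b): {p5}
  ✓ P
Executing bbb from Q (initial set {q0}):
  step 1 (b): {q1, q2}
  step 2 (b): {q4}
  step 3 (b): ∅  — Q cannot continue

bbb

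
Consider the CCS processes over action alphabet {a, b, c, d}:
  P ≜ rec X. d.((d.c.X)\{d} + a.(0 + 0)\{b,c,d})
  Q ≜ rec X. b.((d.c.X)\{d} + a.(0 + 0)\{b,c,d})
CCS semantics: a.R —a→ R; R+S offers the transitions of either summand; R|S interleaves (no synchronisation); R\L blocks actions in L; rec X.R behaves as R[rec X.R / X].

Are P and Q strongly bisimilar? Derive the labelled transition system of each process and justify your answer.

Reachable graph of P (3 states):
  u0 = rec X. d.((d.c.X)\{d} + a.(0 + 0)\{b,c,d}) | ··d··> u1
  u1 = (d.c.(rec X. d.((d.c.X)\{d} + a.(0 + 0)\{b,c,d})))\{d} + a.(0 + 0)\{b,c,d} | ··a··> u2
  u2 = (0 + 0)\{b,c,d} | deadlocked
Reachable graph of Q (3 states):
  v0 = rec X. b.((d.c.X)\{d} + a.(0 + 0)\{b,c,d}) | ··b··> v1
  v1 = (d.c.(rec X. b.((d.c.X)\{d} + a.(0 + 0)\{b,c,d})))\{d} + a.(0 + 0)\{b,c,d} | ··a··> v2
  v2 = (0 + 0)\{b,c,d} | deadlocked
Bisimilarity quotient blocks:
  B0 = {u0}
  B1 = {u1, v1}
  B2 = {u2, v2}
  B3 = {v0}
u0 ∈ B0, v0 ∈ B3 → different blocks

P ≁ Q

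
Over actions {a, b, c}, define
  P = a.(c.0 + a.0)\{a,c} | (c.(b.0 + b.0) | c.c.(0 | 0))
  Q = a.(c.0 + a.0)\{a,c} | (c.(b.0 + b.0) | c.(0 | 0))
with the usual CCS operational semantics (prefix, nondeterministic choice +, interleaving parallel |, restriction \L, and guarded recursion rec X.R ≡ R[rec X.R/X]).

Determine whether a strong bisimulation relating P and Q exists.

NO

LTS(P): 18 reachable states
  u0 = a.(c.0 + a.0)\{a,c} | (c.(b.0 + b.0) | c.c.(0 | 0)) has moves ··a··> u1, ··c··> u2, ··c··> u3
  u1 = (c.0 + a.0)\{a,c} | (c.(b.0 + b.0) | c.c.(0 | 0)) has moves ··c··> u4, ··c··> u5
  u2 = a.(c.0 + a.0)\{a,c} | ((b.0 + b.0) | c.c.(0 | 0)) has moves ··a··> u4, ··b··> u6, ··c··> u7
  u3 = a.(c.0 + a.0)\{a,c} | (c.(b.0 + b.0) | c.(0 | 0)) has moves ··a··> u5, ··c··> u7, ··c··> u8
  u4 = (c.0 + a.0)\{a,c} | ((b.0 + b.0) | c.c.(0 | 0)) has moves ··b··> u9, ··c··> u10
  u5 = (c.0 + a.0)\{a,c} | (c.(b.0 + b.0) | c.(0 | 0)) has moves ··c··> u10, ··c··> u11
  u6 = a.(c.0 + a.0)\{a,c} | (0 | c.c.(0 | 0)) has moves ··a··> u9, ··c··> u12
  u7 = a.(c.0 + a.0)\{a,c} | ((b.0 + b.0) | c.(0 | 0)) has moves ··a··> u10, ··b··> u12, ··c··> u13
  u8 = a.(c.0 + a.0)\{a,c} | (c.(b.0 + b.0) | (0 | 0)) has moves ··a··> u11, ··c··> u13
  u9 = (c.0 + a.0)\{a,c} | (0 | c.c.(0 | 0)) has moves ··c··> u14
  u10 = (c.0 + a.0)\{a,c} | ((b.0 + b.0) | c.(0 | 0)) has moves ··b··> u14, ··c··> u15
  u11 = (c.0 + a.0)\{a,c} | (c.(b.0 + b.0) | (0 | 0)) has moves ··c··> u15
  u12 = a.(c.0 + a.0)\{a,c} | (0 | c.(0 | 0)) has moves ··a··> u14, ··c··> u16
  u13 = a.(c.0 + a.0)\{a,c} | ((b.0 + b.0) | (0 | 0)) has moves ··a··> u15, ··b··> u16
  u14 = (c.0 + a.0)\{a,c} | (0 | c.(0 | 0)) has moves ··c··> u17
  u15 = (c.0 + a.0)\{a,c} | ((b.0 + b.0) | (0 | 0)) has moves ··b··> u17
  u16 = a.(c.0 + a.0)\{a,c} | (0 | (0 | 0)) has moves ··a··> u17
  u17 = (c.0 + a.0)\{a,c} | (0 | (0 | 0)) has moves deadlocked
LTS(Q): 12 reachable states
  v0 = a.(c.0 + a.0)\{a,c} | (c.(b.0 + b.0) | c.(0 | 0)) has moves ··a··> v1, ··c··> v2, ··c··> v3
  v1 = (c.0 + a.0)\{a,c} | (c.(b.0 + b.0) | c.(0 | 0)) has moves ··c··> v4, ··c··> v5
  v2 = a.(c.0 + a.0)\{a,c} | ((b.0 + b.0) | c.(0 | 0)) has moves ··a··> v4, ··b··> v6, ··c··> v7
  v3 = a.(c.0 + a.0)\{a,c} | (c.(b.0 + b.0) | (0 | 0)) has moves ··a··> v5, ··c··> v7
  v4 = (c.0 + a.0)\{a,c} | ((b.0 + b.0) | c.(0 | 0)) has moves ··b··> v8, ··c··> v9
  v5 = (c.0 + a.0)\{a,c} | (c.(b.0 + b.0) | (0 | 0)) has moves ··c··> v9
  v6 = a.(c.0 + a.0)\{a,c} | (0 | c.(0 | 0)) has moves ··a··> v8, ··c··> v10
  v7 = a.(c.0 + a.0)\{a,c} | ((b.0 + b.0) | (0 | 0)) has moves ··a··> v9, ··b··> v10
  v8 = (c.0 + a.0)\{a,c} | (0 | c.(0 | 0)) has moves ··c··> v11
  v9 = (c.0 + a.0)\{a,c} | ((b.0 + b.0) | (0 | 0)) has moves ··b··> v11
  v10 = a.(c.0 + a.0)\{a,c} | (0 | (0 | 0)) has moves ··a··> v11
  v11 = (c.0 + a.0)\{a,c} | (0 | (0 | 0)) has moves deadlocked
Bisimilarity quotient blocks:
  B0 = {u0}
  B1 = {u3, v0}
  B2 = {u8, v3}
  B3 = {u13, v7}
  B4 = {u15, v9}
  B5 = {u17, v11}
  B6 = {u16, v10}
  B7 = {u11, v5}
  B8 = {u7, v2}
  B9 = {u10, v4}
  B10 = {u14, v8}
  B11 = {u12, v6}
  B12 = {u5, v1}
  B13 = {u1}
  B14 = {u4}
  B15 = {u9}
  B16 = {u2}
  B17 = {u6}
u0 ∈ B0, v0 ∈ B1 → different blocks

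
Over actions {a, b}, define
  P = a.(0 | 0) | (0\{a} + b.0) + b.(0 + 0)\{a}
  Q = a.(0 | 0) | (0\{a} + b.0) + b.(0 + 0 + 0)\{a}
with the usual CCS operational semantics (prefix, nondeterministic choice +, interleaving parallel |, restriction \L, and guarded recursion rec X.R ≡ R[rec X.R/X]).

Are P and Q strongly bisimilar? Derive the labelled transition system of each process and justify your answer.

P ~ Q

P's transition system — 5 states:
  m0 = a.(0 | 0) | (0\{a} + b.0) + b.(0 + 0)\{a} :: —a→ m1, —b→ m2, —b→ m3
  m1 = 0 | 0 | (0\{a} + b.0) :: —b→ m4
  m2 = (0 + 0)\{a} :: ∅
  m3 = a.(0 | 0) | 0 :: —a→ m4
  m4 = 0 | 0 | 0 :: ∅
Q's transition system — 5 states:
  n0 = a.(0 | 0) | (0\{a} + b.0) + b.(0 + 0 + 0)\{a} :: —a→ n1, —b→ n2, —b→ n3
  n1 = 0 | 0 | (0\{a} + b.0) :: —b→ n4
  n2 = (0 + 0 + 0)\{a} :: ∅
  n3 = a.(0 | 0) | 0 :: —a→ n4
  n4 = 0 | 0 | 0 :: ∅
Coarsest stable partition (strong bisimilarity classes):
  B0 = {m0, n0}
  B1 = {m1, n1}
  B2 = {m2, m4, n2, n4}
  B3 = {m3, n3}
m0 ∈ B0, n0 ∈ B0 → same block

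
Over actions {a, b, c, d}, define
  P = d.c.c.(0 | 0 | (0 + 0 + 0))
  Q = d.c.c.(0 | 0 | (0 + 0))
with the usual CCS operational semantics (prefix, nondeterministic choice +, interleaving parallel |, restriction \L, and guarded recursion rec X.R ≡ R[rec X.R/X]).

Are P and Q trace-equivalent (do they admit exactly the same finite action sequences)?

traces(P) = traces(Q)

Reachable graph of P (4 states):
  u0 = d.c.c.(0 | 0 | (0 + 0 + 0)) → —d→ u1
  u1 = c.c.(0 | 0 | (0 + 0 + 0)) → —c→ u2
  u2 = c.(0 | 0 | (0 + 0 + 0)) → —c→ u3
  u3 = 0 | 0 | (0 + 0 + 0) → (no moves)
Reachable graph of Q (4 states):
  v0 = d.c.c.(0 | 0 | (0 + 0)) → —d→ v1
  v1 = c.c.(0 | 0 | (0 + 0)) → —c→ v2
  v2 = c.(0 | 0 | (0 + 0)) → —c→ v3
  v3 = 0 | 0 | (0 + 0) → (no moves)
Partition-refinement fixed point:
  B0 = {u0, v0}
  B1 = {u1, v1}
  B2 = {u2, v2}
  B3 = {u3, v3}
u0 ∈ B0, v0 ∈ B0 → same block
Bisimilar ⇒ trace-equivalent.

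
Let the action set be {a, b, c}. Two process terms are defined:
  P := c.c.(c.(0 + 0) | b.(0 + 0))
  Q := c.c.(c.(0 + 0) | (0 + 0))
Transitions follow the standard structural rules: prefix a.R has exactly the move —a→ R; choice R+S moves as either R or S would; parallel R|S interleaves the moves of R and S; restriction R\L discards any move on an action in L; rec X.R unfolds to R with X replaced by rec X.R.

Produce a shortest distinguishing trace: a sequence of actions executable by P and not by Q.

ccb

Reachable graph of P (6 states):
  p0 = c.c.(c.(0 + 0) | b.(0 + 0)) :: -c-> p1
  p1 = c.(c.(0 + 0) | b.(0 + 0)) :: -c-> p2
  p2 = c.(0 + 0) | b.(0 + 0) :: -b-> p3, -c-> p4
  p3 = c.(0 + 0) | (0 + 0) :: -c-> p5
  p4 = (0 + 0) | b.(0 + 0) :: -b-> p5
  p5 = (0 + 0) | (0 + 0) :: ·
Reachable graph of Q (4 states):
  q0 = c.c.(c.(0 + 0) | (0 + 0)) :: -c-> q1
  q1 = c.(c.(0 + 0) | (0 + 0)) :: -c-> q2
  q2 = c.(0 + 0) | (0 + 0) :: -c-> q3
  q3 = (0 + 0) | (0 + 0) :: ·
Run σ = ⟨ccb⟩ on P: start {p0}
  after c @ step 1: {p1}
  after c @ step 2: {p2}
  after b @ step 3: {p3}
  ✓ P
Run σ = ⟨ccb⟩ on Q: start {q0}
  after c @ step 1: {q1}
  after c @ step 2: {q2}
  after b @ step 3: no successor for Q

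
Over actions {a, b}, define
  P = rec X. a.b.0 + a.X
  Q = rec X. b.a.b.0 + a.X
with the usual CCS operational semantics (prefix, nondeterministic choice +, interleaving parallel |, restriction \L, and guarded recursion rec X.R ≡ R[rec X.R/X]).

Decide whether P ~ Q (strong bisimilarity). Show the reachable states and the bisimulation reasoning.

LTS(P): 3 reachable states
  s0 = rec X. a.b.0 + a.X → --a--▸ s0, --a--▸ s1
  s1 = b.0 → --b--▸ s2
  s2 = 0 → deadlocked
LTS(Q): 4 reachable states
  t0 = rec X. b.a.b.0 + a.X → --a--▸ t0, --b--▸ t1
  t1 = a.b.0 → --a--▸ t2
  t2 = b.0 → --b--▸ t3
  t3 = 0 → deadlocked
Partition-refinement fixed point:
  B0 = {s0}
  B1 = {s1, t2}
  B2 = {s2, t3}
  B3 = {t0}
  B4 = {t1}
s0 ∈ B0, t0 ∈ B3 → different blocks

NO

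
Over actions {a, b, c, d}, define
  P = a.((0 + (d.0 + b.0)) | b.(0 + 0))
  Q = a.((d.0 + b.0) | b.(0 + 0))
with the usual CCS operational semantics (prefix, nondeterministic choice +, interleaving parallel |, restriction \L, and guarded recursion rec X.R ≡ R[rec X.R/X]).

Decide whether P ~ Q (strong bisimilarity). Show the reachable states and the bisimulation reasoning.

YES

P's transition system — 5 states:
  p0 = a.((0 + (d.0 + b.0)) | b.(0 + 0)) ⊢ —a→ p1
  p1 = (0 + (d.0 + b.0)) | b.(0 + 0) ⊢ —b→ p2, —b→ p3, —d→ p3
  p2 = (0 + (d.0 + b.0)) | (0 + 0) ⊢ —b→ p4, —d→ p4
  p3 = 0 | b.(0 + 0) ⊢ —b→ p4
  p4 = 0 | (0 + 0) ⊢ stopped
Q's transition system — 5 states:
  q0 = a.((d.0 + b.0) | b.(0 + 0)) ⊢ —a→ q1
  q1 = (d.0 + b.0) | b.(0 + 0) ⊢ —b→ q2, —b→ q3, —d→ q3
  q2 = (d.0 + b.0) | (0 + 0) ⊢ —b→ q4, —d→ q4
  q3 = 0 | b.(0 + 0) ⊢ —b→ q4
  q4 = 0 | (0 + 0) ⊢ stopped
Bisimilarity quotient blocks:
  B0 = {p0, q0}
  B1 = {p1, q1}
  B2 = {p3, q3}
  B3 = {p4, q4}
  B4 = {p2, q2}
p0 ∈ B0, q0 ∈ B0 → same block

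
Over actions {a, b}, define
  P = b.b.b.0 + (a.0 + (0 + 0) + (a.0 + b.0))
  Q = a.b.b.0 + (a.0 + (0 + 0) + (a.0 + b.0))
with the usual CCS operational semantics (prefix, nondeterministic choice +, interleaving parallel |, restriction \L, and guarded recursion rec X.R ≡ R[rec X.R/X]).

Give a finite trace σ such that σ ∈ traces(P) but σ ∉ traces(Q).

bb

LTS(P): 4 reachable states
  s0 = b.b.b.0 + (a.0 + (0 + 0) + (a.0 + b.0)) has moves =a=> s1, =b=> s1, =b=> s2
  s1 = 0 has moves ∅
  s2 = b.b.0 has moves =b=> s3
  s3 = b.0 has moves =b=> s1
LTS(Q): 4 reachable states
  t0 = a.b.b.0 + (a.0 + (0 + 0) + (a.0 + b.0)) has moves =a=> t1, =a=> t2, =b=> t1
  t1 = 0 has moves ∅
  t2 = b.b.0 has moves =b=> t3
  t3 = b.0 has moves =b=> t1
Run σ = ⟨bb⟩ on P: start {s0}
  after b @ step 1: {s1, s2}
  after b @ step 2: {s3}
  ✓ P
Run σ = ⟨bb⟩ on Q: start {t0}
  after b @ step 1: {t1}
  after b @ step 2: ∅  — Q cannot continue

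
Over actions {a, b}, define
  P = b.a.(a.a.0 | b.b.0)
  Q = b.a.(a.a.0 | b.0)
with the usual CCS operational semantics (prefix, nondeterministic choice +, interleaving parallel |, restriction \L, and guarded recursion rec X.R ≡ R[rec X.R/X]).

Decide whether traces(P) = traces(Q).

LTS(P): 11 reachable states
  p0 = b.a.(a.a.0 | b.b.0) | -b-> p1
  p1 = a.(a.a.0 | b.b.0) | -a-> p2
  p2 = a.a.0 | b.b.0 | -a-> p3, -b-> p4
  p3 = a.0 | b.b.0 | -a-> p5, -b-> p6
  p4 = a.a.0 | b.0 | -a-> p6, -b-> p7
  p5 = 0 | b.b.0 | -b-> p8
  p6 = a.0 | b.0 | -a-> p8, -b-> p9
  p7 = a.a.0 | 0 | -a-> p9
  p8 = 0 | b.0 | -b-> p10
  p9 = a.0 | 0 | -a-> p10
  p10 = 0 | 0 | ∅
LTS(Q): 8 reachable states
  q0 = b.a.(a.a.0 | b.0) | -b-> q1
  q1 = a.(a.a.0 | b.0) | -a-> q2
  q2 = a.a.0 | b.0 | -a-> q3, -b-> q4
  q3 = a.0 | b.0 | -a-> q5, -b-> q6
  q4 = a.a.0 | 0 | -a-> q6
  q5 = 0 | b.0 | -b-> q7
  q6 = a.0 | 0 | -a-> q7
  q7 = 0 | 0 | ∅
Trace ⟨babb⟩ through P, begin at {p0}:
  [1] b ⇒ {p1}
  [2] a ⇒ {p2}
  [3] b ⇒ {p4}
  [4] b ⇒ {p7}
  ✓ P
Trace ⟨babb⟩ through Q, begin at {q0}:
  [1] b ⇒ {q1}
  [2] a ⇒ {q2}
  [3] b ⇒ {q4}
  [4] b ⇒ no successor for Q

NO — witness ⟨babb⟩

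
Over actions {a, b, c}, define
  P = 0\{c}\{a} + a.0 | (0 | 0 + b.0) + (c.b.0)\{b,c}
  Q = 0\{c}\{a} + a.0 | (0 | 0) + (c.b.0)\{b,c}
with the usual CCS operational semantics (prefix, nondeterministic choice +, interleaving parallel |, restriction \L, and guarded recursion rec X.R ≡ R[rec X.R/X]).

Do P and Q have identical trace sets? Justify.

trace-distinct — witness ⟨b⟩

Reachable graph of P (4 states):
  p0 = 0\{c}\{a} + a.0 | (0 | 0 + b.0) + (c.b.0)\{b,c} ⊢ -a-> p1, -b-> p2
  p1 = 0 | (0 | 0 + b.0) ⊢ -b-> p3
  p2 = a.0 | 0 ⊢ -a-> p3
  p3 = 0 | 0 ⊢ (no moves)
Reachable graph of Q (2 states):
  q0 = 0\{c}\{a} + a.0 | (0 | 0) + (c.b.0)\{b,c} ⊢ -a-> q1
  q1 = 0 | (0 | 0) ⊢ (no moves)
Executing b from P (initial set {p0}):
  after b @ step 1: {p2}
  P completes σ.
Executing b from Q (initial set {q0}):
  after b @ step 1: ∅ (Q stuck)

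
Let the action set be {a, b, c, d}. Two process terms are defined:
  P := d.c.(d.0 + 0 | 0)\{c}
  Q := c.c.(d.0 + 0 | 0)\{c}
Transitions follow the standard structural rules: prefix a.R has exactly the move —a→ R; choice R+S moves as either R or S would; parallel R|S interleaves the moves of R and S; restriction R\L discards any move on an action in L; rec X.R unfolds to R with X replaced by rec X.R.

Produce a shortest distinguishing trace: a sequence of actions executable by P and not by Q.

P's transition system — 4 states:
  p0 = d.c.(d.0 + 0 | 0)\{c} :: --d--▸ p1
  p1 = c.(d.0 + 0 | 0)\{c} :: --c--▸ p2
  p2 = (d.0 + 0 | 0)\{c} :: --d--▸ p3
  p3 = 0\{c} :: (no moves)
Q's transition system — 4 states:
  q0 = c.c.(d.0 + 0 | 0)\{c} :: --c--▸ q1
  q1 = c.(d.0 + 0 | 0)\{c} :: --c--▸ q2
  q2 = (d.0 + 0 | 0)\{c} :: --d--▸ q3
  q3 = 0\{c} :: (no moves)
Run σ = ⟨d⟩ on P: start {p0}
  [1] d ⇒ {p1}
  P completes σ.
Run σ = ⟨d⟩ on Q: start {q0}
  [1] d ⇒ ∅  — Q cannot continue

d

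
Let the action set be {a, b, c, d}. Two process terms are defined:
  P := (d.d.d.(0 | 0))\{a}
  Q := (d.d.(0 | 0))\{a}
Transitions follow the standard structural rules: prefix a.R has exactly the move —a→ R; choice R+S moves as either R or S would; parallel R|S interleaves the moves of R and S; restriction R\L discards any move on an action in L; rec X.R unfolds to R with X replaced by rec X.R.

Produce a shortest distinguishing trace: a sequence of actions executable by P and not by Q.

P's transition system — 4 states:
  u0 = (d.d.d.(0 | 0))\{a} has moves =d=> u1
  u1 = (d.d.(0 | 0))\{a} has moves =d=> u2
  u2 = (d.(0 | 0))\{a} has moves =d=> u3
  u3 = (0 | 0)\{a} has moves ∅
Q's transition system — 3 states:
  v0 = (d.d.(0 | 0))\{a} has moves =d=> v1
  v1 = (d.(0 | 0))\{a} has moves =d=> v2
  v2 = (0 | 0)\{a} has moves ∅
Executing ddd from P (initial set {u0}):
  step 1 (d): {u1}
  step 2 (d): {u2}
  step 3 (d): {u3}
  P completes σ.
Executing ddd from Q (initial set {v0}):
  step 1 (d): {v1}
  step 2 (d): {v2}
  step 3 (d): ∅ (Q stuck)

ddd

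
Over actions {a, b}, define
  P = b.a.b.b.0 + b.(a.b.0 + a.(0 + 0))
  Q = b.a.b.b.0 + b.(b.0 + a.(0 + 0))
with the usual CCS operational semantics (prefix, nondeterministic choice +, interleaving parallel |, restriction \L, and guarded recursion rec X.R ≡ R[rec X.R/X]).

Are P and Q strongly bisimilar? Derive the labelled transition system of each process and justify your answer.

LTS(P): 7 reachable states
  p0 = b.a.b.b.0 + b.(a.b.0 + a.(0 + 0)) :: -b-> p1, -b-> p2
  p1 = a.b.0 + a.(0 + 0) :: -a-> p3, -a-> p4
  p2 = a.b.b.0 :: -a-> p5
  p3 = 0 + 0 :: stopped
  p4 = b.0 :: -b-> p6
  p5 = b.b.0 :: -b-> p4
  p6 = 0 :: stopped
LTS(Q): 7 reachable states
  q0 = b.a.b.b.0 + b.(b.0 + a.(0 + 0)) :: -b-> q1, -b-> q2
  q1 = a.b.b.0 :: -a-> q3
  q2 = b.0 + a.(0 + 0) :: -a-> q4, -b-> q5
  q3 = b.b.0 :: -b-> q6
  q4 = 0 + 0 :: stopped
  q5 = 0 :: stopped
  q6 = b.0 :: -b-> q5
Partition-refinement fixed point:
  B0 = {p0}
  B1 = {p2, q1}
  B2 = {p5, q3}
  B3 = {p4, q6}
  B4 = {p3, p6, q4, q5}
  B5 = {p1}
  B6 = {q0}
  B7 = {q2}
p0 ∈ B0, q0 ∈ B6 → different blocks

not bisimilar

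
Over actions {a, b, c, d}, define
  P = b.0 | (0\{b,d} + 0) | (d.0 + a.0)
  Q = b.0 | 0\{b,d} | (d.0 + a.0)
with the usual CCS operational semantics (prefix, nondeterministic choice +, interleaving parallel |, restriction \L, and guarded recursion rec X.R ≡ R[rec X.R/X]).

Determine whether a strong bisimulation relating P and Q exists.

Reachable graph of P (4 states):
  p0 = b.0 | (0\{b,d} + 0) | (d.0 + a.0) :: -a-> p1, -b-> p2, -d-> p1
  p1 = b.0 | (0\{b,d} + 0) | 0 :: -b-> p3
  p2 = 0 | (0\{b,d} + 0) | (d.0 + a.0) :: -a-> p3, -d-> p3
  p3 = 0 | (0\{b,d} + 0) | 0 :: ∅
Reachable graph of Q (4 states):
  q0 = b.0 | 0\{b,d} | (d.0 + a.0) :: -a-> q1, -b-> q2, -d-> q1
  q1 = b.0 | 0\{b,d} | 0 :: -b-> q3
  q2 = 0 | 0\{b,d} | (d.0 + a.0) :: -a-> q3, -d-> q3
  q3 = 0 | 0\{b,d} | 0 :: ∅
Bisimilarity quotient blocks:
  B0 = {p0, q0}
  B1 = {p2, q2}
  B2 = {p3, q3}
  B3 = {p1, q1}
p0 ∈ B0, q0 ∈ B0 → same block

P ~ Q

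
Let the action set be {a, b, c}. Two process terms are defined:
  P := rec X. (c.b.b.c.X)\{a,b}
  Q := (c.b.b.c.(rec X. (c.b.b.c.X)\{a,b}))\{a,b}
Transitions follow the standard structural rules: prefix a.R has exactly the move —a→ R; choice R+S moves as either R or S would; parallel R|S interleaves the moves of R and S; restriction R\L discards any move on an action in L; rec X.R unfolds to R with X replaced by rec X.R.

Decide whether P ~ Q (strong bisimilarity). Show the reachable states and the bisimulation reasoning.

YES

Reachable graph of P (2 states):
  p0 = rec X. (c.b.b.c.X)\{a,b} has moves -c-> p1
  p1 = (b.b.c.(rec X. (c.b.b.c.X)\{a,b}))\{a,b} has moves stopped
Reachable graph of Q (2 states):
  q0 = (c.b.b.c.(rec X. (c.b.b.c.X)\{a,b}))\{a,b} has moves -c-> q1
  q1 = (b.b.c.(rec X. (c.b.b.c.X)\{a,b}))\{a,b} has moves stopped
Bisimilarity quotient blocks:
  B0 = {p0, q0}
  B1 = {p1, q1}
p0 ∈ B0, q0 ∈ B0 → same block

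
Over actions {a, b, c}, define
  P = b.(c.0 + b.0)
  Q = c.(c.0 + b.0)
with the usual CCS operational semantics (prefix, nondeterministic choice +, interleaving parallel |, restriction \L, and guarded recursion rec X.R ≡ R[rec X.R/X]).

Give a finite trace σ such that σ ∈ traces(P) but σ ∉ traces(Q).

Reachable graph of P (3 states):
  p0 = b.(c.0 + b.0) has moves ··b··> p1
  p1 = c.0 + b.0 has moves ··b··> p2, ··c··> p2
  p2 = 0 has moves deadlocked
Reachable graph of Q (3 states):
  q0 = c.(c.0 + b.0) has moves ··c··> q1
  q1 = c.0 + b.0 has moves ··b··> q2, ··c··> q2
  q2 = 0 has moves deadlocked
Run σ = ⟨b⟩ on P: start {p0}
  [1] b ⇒ {p1}
  P completes σ.
Run σ = ⟨b⟩ on Q: start {q0}
  [1] b ⇒ ∅  — Q cannot continue

b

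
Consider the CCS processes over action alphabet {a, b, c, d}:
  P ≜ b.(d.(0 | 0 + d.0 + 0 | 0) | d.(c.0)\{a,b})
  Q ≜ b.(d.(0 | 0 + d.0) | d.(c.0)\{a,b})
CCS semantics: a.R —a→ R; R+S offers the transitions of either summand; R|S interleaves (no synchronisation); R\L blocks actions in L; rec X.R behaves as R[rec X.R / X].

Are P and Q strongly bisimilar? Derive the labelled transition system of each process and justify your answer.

P ~ Q

P's transition system — 10 states:
  u0 = b.(d.(0 | 0 + d.0 + 0 | 0) | d.(c.0)\{a,b}) | --b--▸ u1
  u1 = d.(0 | 0 + d.0 + 0 | 0) | d.(c.0)\{a,b} | --d--▸ u2, --d--▸ u3
  u2 = (0 | 0 + d.0 + 0 | 0) | d.(c.0)\{a,b} | --d--▸ u4, --d--▸ u5
  u3 = d.(0 | 0 + d.0 + 0 | 0) | (c.0)\{a,b} | --c--▸ u6, --d--▸ u4
  u4 = (0 | 0 + d.0 + 0 | 0) | (c.0)\{a,b} | --c--▸ u7, --d--▸ u8
  u5 = 0 | d.(c.0)\{a,b} | --d--▸ u8
  u6 = d.(0 | 0 + d.0 + 0 | 0) | 0\{a,b} | --d--▸ u7
  u7 = (0 | 0 + d.0 + 0 | 0) | 0\{a,b} | --d--▸ u9
  u8 = 0 | (c.0)\{a,b} | --c--▸ u9
  u9 = 0 | 0\{a,b} | (no moves)
Q's transition system — 10 states:
  v0 = b.(d.(0 | 0 + d.0) | d.(c.0)\{a,b}) | --b--▸ v1
  v1 = d.(0 | 0 + d.0) | d.(c.0)\{a,b} | --d--▸ v2, --d--▸ v3
  v2 = (0 | 0 + d.0) | d.(c.0)\{a,b} | --d--▸ v4, --d--▸ v5
  v3 = d.(0 | 0 + d.0) | (c.0)\{a,b} | --c--▸ v6, --d--▸ v4
  v4 = (0 | 0 + d.0) | (c.0)\{a,b} | --c--▸ v7, --d--▸ v8
  v5 = 0 | d.(c.0)\{a,b} | --d--▸ v8
  v6 = d.(0 | 0 + d.0) | 0\{a,b} | --d--▸ v7
  v7 = (0 | 0 + d.0) | 0\{a,b} | --d--▸ v9
  v8 = 0 | (c.0)\{a,b} | --c--▸ v9
  v9 = 0 | 0\{a,b} | (no moves)
Partition-refinement fixed point:
  B0 = {u0, v0}
  B1 = {u1, v1}
  B2 = {u3, v3}
  B3 = {u6, v6}
  B4 = {u7, v7}
  B5 = {u9, v9}
  B6 = {u4, v4}
  B7 = {u8, v8}
  B8 = {u2, v2}
  B9 = {u5, v5}
u0 ∈ B0, v0 ∈ B0 → same block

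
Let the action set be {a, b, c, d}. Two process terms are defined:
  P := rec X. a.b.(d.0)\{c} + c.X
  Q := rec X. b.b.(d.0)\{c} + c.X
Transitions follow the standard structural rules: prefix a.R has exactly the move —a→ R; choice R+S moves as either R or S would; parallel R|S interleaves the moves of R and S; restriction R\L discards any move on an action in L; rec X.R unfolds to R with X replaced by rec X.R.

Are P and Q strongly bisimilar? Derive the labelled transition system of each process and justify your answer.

Reachable graph of P (4 states):
  p0 = rec X. a.b.(d.0)\{c} + c.X ⊢ ··a··> p1, ··c··> p0
  p1 = b.(d.0)\{c} ⊢ ··b··> p2
  p2 = (d.0)\{c} ⊢ ··d··> p3
  p3 = 0\{c} ⊢ deadlocked
Reachable graph of Q (4 states):
  q0 = rec X. b.b.(d.0)\{c} + c.X ⊢ ··b··> q1, ··c··> q0
  q1 = b.(d.0)\{c} ⊢ ··b··> q2
  q2 = (d.0)\{c} ⊢ ··d··> q3
  q3 = 0\{c} ⊢ deadlocked
Coarsest stable partition (strong bisimilarity classes):
  B0 = {p0}
  B1 = {p1, q1}
  B2 = {p2, q2}
  B3 = {p3, q3}
  B4 = {q0}
p0 ∈ B0, q0 ∈ B4 → different blocks

not bisimilar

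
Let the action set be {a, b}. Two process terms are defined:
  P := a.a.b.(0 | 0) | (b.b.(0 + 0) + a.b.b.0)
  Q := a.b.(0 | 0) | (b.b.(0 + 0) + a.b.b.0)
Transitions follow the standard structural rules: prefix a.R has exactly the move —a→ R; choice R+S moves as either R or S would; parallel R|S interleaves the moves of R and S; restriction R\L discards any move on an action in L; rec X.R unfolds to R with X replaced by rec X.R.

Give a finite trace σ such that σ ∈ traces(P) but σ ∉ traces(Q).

aaa

LTS(P): 24 reachable states
  s0 = a.a.b.(0 | 0) | (b.b.(0 + 0) + a.b.b.0) → =a=> s1, =a=> s2, =b=> s3
  s1 = a.a.b.(0 | 0) | b.b.0 → =a=> s4, =b=> s5
  s2 = a.b.(0 | 0) | (b.b.(0 + 0) + a.b.b.0) → =a=> s4, =a=> s6, =b=> s7
  s3 = a.a.b.(0 | 0) | b.(0 + 0) → =a=> s7, =b=> s8
  s4 = a.b.(0 | 0) | b.b.0 → =a=> s9, =b=> s10
  s5 = a.a.b.(0 | 0) | b.0 → =a=> s10, =b=> s11
  s6 = b.(0 | 0) | (b.b.(0 + 0) + a.b.b.0) → =a=> s9, =b=> s12, =b=> s13
  s7 = a.b.(0 | 0) | b.(0 + 0) → =a=> s13, =b=> s14
  s8 = a.a.b.(0 | 0) | (0 + 0) → =a=> s14
  s9 = b.(0 | 0) | b.b.0 → =b=> s15, =b=> s16
  s10 = a.b.(0 | 0) | b.0 → =a=> s16, =b=> s17
  s11 = a.a.b.(0 | 0) | 0 → =a=> s17
  s12 = 0 | 0 | (b.b.(0 + 0) + a.b.b.0) → =a=> s15, =b=> s18
  s13 = b.(0 | 0) | b.(0 + 0) → =b=> s18, =b=> s19
  s14 = a.b.(0 | 0) | (0 + 0) → =a=> s19
  s15 = 0 | 0 | b.b.0 → =b=> s20
  s16 = b.(0 | 0) | b.0 → =b=> s20, =b=> s21
  s17 = a.b.(0 | 0) | 0 → =a=> s21
  s18 = 0 | 0 | b.(0 + 0) → =b=> s22
  s19 = b.(0 | 0) | (0 + 0) → =b=> s22
  s20 = 0 | 0 | b.0 → =b=> s23
  s21 = b.(0 | 0) | 0 → =b=> s23
  s22 = 0 | 0 | (0 + 0) → (no moves)
  s23 = 0 | 0 | 0 → (no moves)
LTS(Q): 18 reachable states
  t0 = a.b.(0 | 0) | (b.b.(0 + 0) + a.b.b.0) → =a=> t1, =a=> t2, =b=> t3
  t1 = a.b.(0 | 0) | b.b.0 → =a=> t4, =b=> t5
  t2 = b.(0 | 0) | (b.b.(0 + 0) + a.b.b.0) → =a=> t4, =b=> t6, =b=> t7
  t3 = a.b.(0 | 0) | b.(0 + 0) → =a=> t7, =b=> t8
  t4 = b.(0 | 0) | b.b.0 → =b=> t10, =b=> t9
  t5 = a.b.(0 | 0) | b.0 → =a=> t10, =b=> t11
  t6 = 0 | 0 | (b.b.(0 + 0) + a.b.b.0) → =a=> t9, =b=> t12
  t7 = b.(0 | 0) | b.(0 + 0) → =b=> t12, =b=> t13
  t8 = a.b.(0 | 0) | (0 + 0) → =a=> t13
  t9 = 0 | 0 | b.b.0 → =b=> t14
  t10 = b.(0 | 0) | b.0 → =b=> t14, =b=> t15
  t11 = a.b.(0 | 0) | 0 → =a=> t15
  t12 = 0 | 0 | b.(0 + 0) → =b=> t16
  t13 = b.(0 | 0) | (0 + 0) → =b=> t16
  t14 = 0 | 0 | b.0 → =b=> t17
  t15 = b.(0 | 0) | 0 → =b=> t17
  t16 = 0 | 0 | (0 + 0) → (no moves)
  t17 = 0 | 0 | 0 → (no moves)
Trace ⟨aaa⟩ through P, begin at {s0}:
  step 1 (a): {s1, s2}
  step 2 (a): {s4, s6}
  step 3 (a): {s9}
  P completes σ.
Trace ⟨aaa⟩ through Q, begin at {t0}:
  step 1 (a): {t1, t2}
  step 2 (a): {t4}
  step 3 (a): no successor for Q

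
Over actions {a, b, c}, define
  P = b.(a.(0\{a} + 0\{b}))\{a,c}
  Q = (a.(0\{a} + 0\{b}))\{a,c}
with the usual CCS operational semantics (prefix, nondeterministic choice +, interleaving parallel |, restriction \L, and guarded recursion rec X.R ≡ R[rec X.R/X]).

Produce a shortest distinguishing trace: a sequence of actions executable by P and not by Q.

LTS(P): 2 reachable states
  u0 = b.(a.(0\{a} + 0\{b}))\{a,c} | —b→ u1
  u1 = (a.(0\{a} + 0\{b}))\{a,c} | (no moves)
LTS(Q): 1 reachable states
  v0 = (a.(0\{a} + 0\{b}))\{a,c} | (no moves)
Executing b from P (initial set {u0}):
  after b @ step 1: {u1}
  P completes σ.
Executing b from Q (initial set {v0}):
  after b @ step 1: no successor for Q

b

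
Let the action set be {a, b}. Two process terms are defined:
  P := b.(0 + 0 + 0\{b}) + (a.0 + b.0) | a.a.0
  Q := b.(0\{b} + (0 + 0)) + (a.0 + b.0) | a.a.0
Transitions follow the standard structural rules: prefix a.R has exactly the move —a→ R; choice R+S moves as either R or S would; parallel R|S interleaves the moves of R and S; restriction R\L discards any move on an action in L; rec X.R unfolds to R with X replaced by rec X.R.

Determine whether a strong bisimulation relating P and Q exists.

LTS(P): 7 reachable states
  s0 = b.(0 + 0 + 0\{b}) + (a.0 + b.0) | a.a.0 :: -a-> s1, -a-> s2, -b-> s2, -b-> s3
  s1 = (a.0 + b.0) | a.0 :: -a-> s4, -a-> s5, -b-> s5
  s2 = 0 | a.a.0 :: -a-> s5
  s3 = 0 + 0 + 0\{b} :: (no moves)
  s4 = (a.0 + b.0) | 0 :: -a-> s6, -b-> s6
  s5 = 0 | a.0 :: -a-> s6
  s6 = 0 | 0 :: (no moves)
LTS(Q): 7 reachable states
  t0 = b.(0\{b} + (0 + 0)) + (a.0 + b.0) | a.a.0 :: -a-> t1, -a-> t2, -b-> t2, -b-> t3
  t1 = (a.0 + b.0) | a.0 :: -a-> t4, -a-> t5, -b-> t5
  t2 = 0 | a.a.0 :: -a-> t5
  t3 = 0\{b} + (0 + 0) :: (no moves)
  t4 = (a.0 + b.0) | 0 :: -a-> t6, -b-> t6
  t5 = 0 | a.0 :: -a-> t6
  t6 = 0 | 0 :: (no moves)
Bisimilarity quotient blocks:
  B0 = {s0, t0}
  B1 = {s1, t1}
  B2 = {s5, t5}
  B3 = {s3, s6, t3, t6}
  B4 = {s4, t4}
  B5 = {s2, t2}
s0 ∈ B0, t0 ∈ B0 → same block

P ~ Q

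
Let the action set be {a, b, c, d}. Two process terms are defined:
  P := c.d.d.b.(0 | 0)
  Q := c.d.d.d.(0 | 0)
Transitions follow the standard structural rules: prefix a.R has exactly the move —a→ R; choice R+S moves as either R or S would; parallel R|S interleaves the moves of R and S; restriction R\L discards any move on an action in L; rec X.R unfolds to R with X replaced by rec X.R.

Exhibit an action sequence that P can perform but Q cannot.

Reachable graph of P (5 states):
  m0 = c.d.d.b.(0 | 0) → =c=> m1
  m1 = d.d.b.(0 | 0) → =d=> m2
  m2 = d.b.(0 | 0) → =d=> m3
  m3 = b.(0 | 0) → =b=> m4
  m4 = 0 | 0 → deadlocked
Reachable graph of Q (5 states):
  n0 = c.d.d.d.(0 | 0) → =c=> n1
  n1 = d.d.d.(0 | 0) → =d=> n2
  n2 = d.d.(0 | 0) → =d=> n3
  n3 = d.(0 | 0) → =d=> n4
  n4 = 0 | 0 → deadlocked
Trace ⟨cddb⟩ through P, begin at {m0}:
  [1] c ⇒ {m1}
  [2] d ⇒ {m2}
  [3] d ⇒ {m3}
  [4] b ⇒ {m4}
  — P admits the full trace.
Trace ⟨cddb⟩ through Q, begin at {n0}:
  [1] c ⇒ {n1}
  [2] d ⇒ {n2}
  [3] d ⇒ {n3}
  [4] b ⇒ no successor for Q

cddb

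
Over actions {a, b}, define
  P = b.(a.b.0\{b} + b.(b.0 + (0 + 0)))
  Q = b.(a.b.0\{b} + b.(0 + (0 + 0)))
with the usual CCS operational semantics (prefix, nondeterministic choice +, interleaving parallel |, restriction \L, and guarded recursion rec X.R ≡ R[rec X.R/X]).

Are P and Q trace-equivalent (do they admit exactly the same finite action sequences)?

trace-distinct — witness ⟨bbb⟩

LTS(P): 6 reachable states
  p0 = b.(a.b.0\{b} + b.(b.0 + (0 + 0))) has moves =b=> p1
  p1 = a.b.0\{b} + b.(b.0 + (0 + 0)) has moves =a=> p2, =b=> p3
  p2 = b.0\{b} has moves =b=> p4
  p3 = b.0 + (0 + 0) has moves =b=> p5
  p4 = 0\{b} has moves stopped
  p5 = 0 has moves stopped
LTS(Q): 5 reachable states
  q0 = b.(a.b.0\{b} + b.(0 + (0 + 0))) has moves =b=> q1
  q1 = a.b.0\{b} + b.(0 + (0 + 0)) has moves =a=> q2, =b=> q3
  q2 = b.0\{b} has moves =b=> q4
  q3 = 0 + (0 + 0) has moves stopped
  q4 = 0\{b} has moves stopped
Trace ⟨bbb⟩ through P, begin at {p0}:
  after b @ step 1: {p1}
  after b @ step 2: {p3}
  after b @ step 3: {p5}
  — P admits the full trace.
Trace ⟨bbb⟩ through Q, begin at {q0}:
  after b @ step 1: {q1}
  after b @ step 2: {q3}
  after b @ step 3: ∅  — Q cannot continue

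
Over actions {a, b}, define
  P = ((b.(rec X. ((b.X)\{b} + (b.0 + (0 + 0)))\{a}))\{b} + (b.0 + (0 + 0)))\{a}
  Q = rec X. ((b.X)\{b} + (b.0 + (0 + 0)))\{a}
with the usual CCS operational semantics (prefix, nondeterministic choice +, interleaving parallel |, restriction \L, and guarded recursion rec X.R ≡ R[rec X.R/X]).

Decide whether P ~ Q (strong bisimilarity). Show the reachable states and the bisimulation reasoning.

LTS(P): 2 reachable states
  p0 = ((b.(rec X. ((b.X)\{b} + (b.0 + (0 + 0)))\{a}))\{b} + (b.0 + (0 + 0)))\{a} | —b→ p1
  p1 = 0\{a} | (no moves)
LTS(Q): 2 reachable states
  q0 = rec X. ((b.X)\{b} + (b.0 + (0 + 0)))\{a} | —b→ q1
  q1 = 0\{a} | (no moves)
Partition-refinement fixed point:
  B0 = {p0, q0}
  B1 = {p1, q1}
p0 ∈ B0, q0 ∈ B0 → same block

YES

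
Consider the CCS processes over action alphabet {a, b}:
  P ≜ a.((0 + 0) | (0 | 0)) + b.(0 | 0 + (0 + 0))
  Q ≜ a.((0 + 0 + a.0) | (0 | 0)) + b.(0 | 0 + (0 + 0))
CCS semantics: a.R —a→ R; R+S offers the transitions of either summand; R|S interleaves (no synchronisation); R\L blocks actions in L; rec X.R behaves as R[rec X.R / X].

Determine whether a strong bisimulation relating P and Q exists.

LTS(P): 3 reachable states
  p0 = a.((0 + 0) | (0 | 0)) + b.(0 | 0 + (0 + 0)) :: —a→ p1, —b→ p2
  p1 = (0 + 0) | (0 | 0) :: ∅
  p2 = 0 | 0 + (0 + 0) :: ∅
LTS(Q): 4 reachable states
  q0 = a.((0 + 0 + a.0) | (0 | 0)) + b.(0 | 0 + (0 + 0)) :: —a→ q1, —b→ q2
  q1 = (0 + 0 + a.0) | (0 | 0) :: —a→ q3
  q2 = 0 | 0 + (0 + 0) :: ∅
  q3 = 0 | (0 | 0) :: ∅
Bisimilarity quotient blocks:
  B0 = {p0}
  B1 = {p1, p2, q2, q3}
  B2 = {q0}
  B3 = {q1}
p0 ∈ B0, q0 ∈ B2 → different blocks

NO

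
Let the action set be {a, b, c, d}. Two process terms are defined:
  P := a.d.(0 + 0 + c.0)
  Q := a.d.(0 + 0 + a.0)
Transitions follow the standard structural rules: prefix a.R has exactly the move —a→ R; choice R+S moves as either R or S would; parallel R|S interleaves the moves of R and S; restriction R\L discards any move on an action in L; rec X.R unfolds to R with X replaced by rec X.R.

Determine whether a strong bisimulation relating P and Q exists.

LTS(P): 4 reachable states
  p0 = a.d.(0 + 0 + c.0) | —a→ p1
  p1 = d.(0 + 0 + c.0) | —d→ p2
  p2 = 0 + 0 + c.0 | —c→ p3
  p3 = 0 | ∅
LTS(Q): 4 reachable states
  q0 = a.d.(0 + 0 + a.0) | —a→ q1
  q1 = d.(0 + 0 + a.0) | —d→ q2
  q2 = 0 + 0 + a.0 | —a→ q3
  q3 = 0 | ∅
Bisimilarity quotient blocks:
  B0 = {p0}
  B1 = {p1}
  B2 = {p2}
  B3 = {p3, q3}
  B4 = {q0}
  B5 = {q1}
  B6 = {q2}
p0 ∈ B0, q0 ∈ B4 → different blocks

P ≁ Q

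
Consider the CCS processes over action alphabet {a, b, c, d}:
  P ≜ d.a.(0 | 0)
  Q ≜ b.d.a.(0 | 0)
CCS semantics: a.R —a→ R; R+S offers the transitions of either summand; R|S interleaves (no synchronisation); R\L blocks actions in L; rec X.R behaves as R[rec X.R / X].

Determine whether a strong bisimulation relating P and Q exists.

P's transition system — 3 states:
  m0 = d.a.(0 | 0) has moves --d--▸ m1
  m1 = a.(0 | 0) has moves --a--▸ m2
  m2 = 0 | 0 has moves stopped
Q's transition system — 4 states:
  n0 = b.d.a.(0 | 0) has moves --b--▸ n1
  n1 = d.a.(0 | 0) has moves --d--▸ n2
  n2 = a.(0 | 0) has moves --a--▸ n3
  n3 = 0 | 0 has moves stopped
Coarsest stable partition (strong bisimilarity classes):
  B0 = {m0, n1}
  B1 = {m1, n2}
  B2 = {m2, n3}
  B3 = {n0}
m0 ∈ B0, n0 ∈ B3 → different blocks

P ≁ Q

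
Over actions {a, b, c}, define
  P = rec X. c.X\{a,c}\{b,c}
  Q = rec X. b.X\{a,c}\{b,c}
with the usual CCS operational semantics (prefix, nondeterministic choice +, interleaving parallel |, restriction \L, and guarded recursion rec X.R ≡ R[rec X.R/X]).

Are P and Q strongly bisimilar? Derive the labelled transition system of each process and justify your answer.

P's transition system — 2 states:
  p0 = rec X. c.X\{a,c}\{b,c} | -c-> p1
  p1 = (rec X. c.X\{a,c}\{b,c})\{a,c}\{b,c} | ·
Q's transition system — 2 states:
  q0 = rec X. b.X\{a,c}\{b,c} | -b-> q1
  q1 = (rec X. b.X\{a,c}\{b,c})\{a,c}\{b,c} | ·
Partition-refinement fixed point:
  B0 = {p0}
  B1 = {p1, q1}
  B2 = {q0}
p0 ∈ B0, q0 ∈ B2 → different blocks

P ≁ Q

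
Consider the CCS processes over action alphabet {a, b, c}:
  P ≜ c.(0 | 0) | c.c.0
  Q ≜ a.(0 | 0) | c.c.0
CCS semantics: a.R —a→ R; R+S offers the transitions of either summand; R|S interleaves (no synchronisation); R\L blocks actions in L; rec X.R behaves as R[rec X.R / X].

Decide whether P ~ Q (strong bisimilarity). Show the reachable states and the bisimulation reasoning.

Reachable graph of P (6 states):
  m0 = c.(0 | 0) | c.c.0 | =c=> m1, =c=> m2
  m1 = 0 | 0 | c.c.0 | =c=> m3
  m2 = c.(0 | 0) | c.0 | =c=> m3, =c=> m4
  m3 = 0 | 0 | c.0 | =c=> m5
  m4 = c.(0 | 0) | 0 | =c=> m5
  m5 = 0 | 0 | 0 | (no moves)
Reachable graph of Q (6 states):
  n0 = a.(0 | 0) | c.c.0 | =a=> n1, =c=> n2
  n1 = 0 | 0 | c.c.0 | =c=> n3
  n2 = a.(0 | 0) | c.0 | =a=> n3, =c=> n4
  n3 = 0 | 0 | c.0 | =c=> n5
  n4 = a.(0 | 0) | 0 | =a=> n5
  n5 = 0 | 0 | 0 | (no moves)
Partition-refinement fixed point:
  B0 = {m0}
  B1 = {m1, m2, n1}
  B2 = {m3, m4, n3}
  B3 = {m5, n5}
  B4 = {n0}
  B5 = {n2}
  B6 = {n4}
m0 ∈ B0, n0 ∈ B4 → different blocks

not bisimilar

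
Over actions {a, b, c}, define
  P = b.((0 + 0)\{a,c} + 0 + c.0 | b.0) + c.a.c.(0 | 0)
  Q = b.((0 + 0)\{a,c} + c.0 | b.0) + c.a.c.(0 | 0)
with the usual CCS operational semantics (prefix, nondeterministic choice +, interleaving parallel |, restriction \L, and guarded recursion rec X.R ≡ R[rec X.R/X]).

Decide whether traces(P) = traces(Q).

Reachable graph of P (7 states):
  m0 = b.((0 + 0)\{a,c} + 0 + c.0 | b.0) + c.a.c.(0 | 0) :: ··b··> m1, ··c··> m2
  m1 = (0 + 0)\{a,c} + 0 + c.0 | b.0 :: ··b··> m3, ··c··> m4
  m2 = a.c.(0 | 0) :: ··a··> m5
  m3 = c.0 | 0 :: ··c··> m6
  m4 = 0 | b.0 :: ··b··> m6
  m5 = c.(0 | 0) :: ··c··> m6
  m6 = 0 | 0 :: (no moves)
Reachable graph of Q (7 states):
  n0 = b.((0 + 0)\{a,c} + c.0 | b.0) + c.a.c.(0 | 0) :: ··b··> n1, ··c··> n2
  n1 = (0 + 0)\{a,c} + c.0 | b.0 :: ··b··> n3, ··c··> n4
  n2 = a.c.(0 | 0) :: ··a··> n5
  n3 = c.0 | 0 :: ··c··> n6
  n4 = 0 | b.0 :: ··b··> n6
  n5 = c.(0 | 0) :: ··c··> n6
  n6 = 0 | 0 :: (no moves)
Coarsest stable partition (strong bisimilarity classes):
  B0 = {m0, n0}
  B1 = {m1, n1}
  B2 = {m4, n4}
  B3 = {m6, n6}
  B4 = {m3, m5, n3, n5}
  B5 = {m2, n2}
m0 ∈ B0, n0 ∈ B0 → same block
Bisimilar ⇒ trace-equivalent.

traces(P) = traces(Q)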